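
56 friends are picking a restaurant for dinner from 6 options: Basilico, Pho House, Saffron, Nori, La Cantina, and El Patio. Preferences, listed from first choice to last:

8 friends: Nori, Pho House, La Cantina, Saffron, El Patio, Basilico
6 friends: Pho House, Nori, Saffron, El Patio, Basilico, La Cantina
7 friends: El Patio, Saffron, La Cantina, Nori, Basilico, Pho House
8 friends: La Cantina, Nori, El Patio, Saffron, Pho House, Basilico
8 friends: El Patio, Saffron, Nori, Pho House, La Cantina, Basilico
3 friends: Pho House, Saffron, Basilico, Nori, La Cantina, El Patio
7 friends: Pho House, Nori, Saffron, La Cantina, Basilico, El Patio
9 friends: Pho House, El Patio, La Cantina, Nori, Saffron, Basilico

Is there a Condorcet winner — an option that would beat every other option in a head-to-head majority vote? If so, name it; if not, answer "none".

Nori vs Basilico: 53–3 for Nori.
Nori vs Pho House: 31–25 for Nori.
Nori vs Saffron: 38–18 for Nori.
Nori vs La Cantina: 32–24 for Nori.
Nori vs El Patio: 32–24 for Nori.
Nori beats every other option head-to-head.

Nori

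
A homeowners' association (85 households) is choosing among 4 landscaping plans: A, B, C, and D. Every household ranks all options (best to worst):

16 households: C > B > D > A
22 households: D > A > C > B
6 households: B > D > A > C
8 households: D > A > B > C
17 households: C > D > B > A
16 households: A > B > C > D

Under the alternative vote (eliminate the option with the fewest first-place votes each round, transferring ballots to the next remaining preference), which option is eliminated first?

B

Round 1: A 16, B 6, C 33, D 30. Eliminate B.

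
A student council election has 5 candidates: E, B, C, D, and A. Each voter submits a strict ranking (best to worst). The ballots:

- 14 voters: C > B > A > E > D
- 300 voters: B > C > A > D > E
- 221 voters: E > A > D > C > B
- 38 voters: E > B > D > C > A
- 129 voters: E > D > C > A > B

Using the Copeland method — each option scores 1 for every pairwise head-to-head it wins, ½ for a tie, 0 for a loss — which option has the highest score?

E

E: beats B, C, D, and A → score 4.
B: beats D and A; loses to E and C → score 2.
C: beats B and A; loses to E and D → score 2.
D: beats C; loses to E, B, and A → score 1.
A: beats D; loses to E, B, and C → score 1.
E has the best pairwise record.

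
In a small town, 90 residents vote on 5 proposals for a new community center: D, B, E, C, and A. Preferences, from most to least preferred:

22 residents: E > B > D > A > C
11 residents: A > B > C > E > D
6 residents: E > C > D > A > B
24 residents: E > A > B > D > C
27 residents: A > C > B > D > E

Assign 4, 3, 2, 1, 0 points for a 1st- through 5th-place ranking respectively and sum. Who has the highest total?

A

D: 22·2 + 11·0 + 6·2 + 24·1 + 27·1 = 107
B: 22·3 + 11·3 + 6·0 + 24·2 + 27·2 = 201
E: 22·4 + 11·1 + 6·4 + 24·4 + 27·0 = 219
C: 22·0 + 11·2 + 6·3 + 24·0 + 27·3 = 121
A: 22·1 + 11·4 + 6·1 + 24·3 + 27·4 = 252
A has the highest Borda score (252).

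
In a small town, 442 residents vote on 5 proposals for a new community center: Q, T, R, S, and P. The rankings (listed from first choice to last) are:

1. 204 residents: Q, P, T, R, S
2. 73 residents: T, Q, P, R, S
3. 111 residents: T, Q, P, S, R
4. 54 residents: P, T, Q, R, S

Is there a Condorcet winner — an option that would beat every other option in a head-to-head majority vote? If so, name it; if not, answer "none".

none

Checking pairwise contests:
T beats Q 238–204.
P beats T 258–184.
Q beats R 442–0.
Q beats S 442–0.
Q beats P 388–54.
Every option loses at least one head-to-head, so there is no Condorcet winner.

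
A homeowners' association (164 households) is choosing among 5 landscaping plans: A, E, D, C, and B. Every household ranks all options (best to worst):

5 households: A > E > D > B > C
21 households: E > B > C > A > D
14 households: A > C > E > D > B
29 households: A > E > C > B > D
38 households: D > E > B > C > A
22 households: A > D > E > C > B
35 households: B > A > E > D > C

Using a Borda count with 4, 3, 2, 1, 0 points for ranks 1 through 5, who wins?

A: 5·4 + 21·1 + 14·4 + 29·4 + 38·0 + 22·4 + 35·3 = 406
E: 5·3 + 21·4 + 14·2 + 29·3 + 38·3 + 22·2 + 35·2 = 442
D: 5·2 + 21·0 + 14·1 + 29·0 + 38·4 + 22·3 + 35·1 = 277
C: 5·0 + 21·2 + 14·3 + 29·2 + 38·1 + 22·1 + 35·0 = 202
B: 5·1 + 21·3 + 14·0 + 29·1 + 38·2 + 22·0 + 35·4 = 313
E has the highest Borda score (442).

E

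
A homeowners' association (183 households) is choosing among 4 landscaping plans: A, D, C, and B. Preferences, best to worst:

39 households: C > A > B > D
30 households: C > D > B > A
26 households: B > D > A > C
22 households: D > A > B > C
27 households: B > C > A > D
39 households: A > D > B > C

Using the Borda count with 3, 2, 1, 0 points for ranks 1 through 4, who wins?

A

A: 39·2 + 30·0 + 26·1 + 22·2 + 27·1 + 39·3 = 292
D: 39·0 + 30·2 + 26·2 + 22·3 + 27·0 + 39·2 = 256
C: 39·3 + 30·3 + 26·0 + 22·0 + 27·2 + 39·0 = 261
B: 39·1 + 30·1 + 26·3 + 22·1 + 27·3 + 39·1 = 289
A has the highest Borda score (292).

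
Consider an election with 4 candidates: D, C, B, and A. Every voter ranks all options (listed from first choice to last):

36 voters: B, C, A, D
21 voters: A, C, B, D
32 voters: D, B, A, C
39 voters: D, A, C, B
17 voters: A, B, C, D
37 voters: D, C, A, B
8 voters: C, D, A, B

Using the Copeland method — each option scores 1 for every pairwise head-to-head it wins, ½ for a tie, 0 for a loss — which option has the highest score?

D

D: beats C, B, and A → score 3.
C: beats B; loses to D and A → score 1.
B: loses to D, C, and A → score 0.
A: beats C and B; loses to D → score 2.
D has the best pairwise record.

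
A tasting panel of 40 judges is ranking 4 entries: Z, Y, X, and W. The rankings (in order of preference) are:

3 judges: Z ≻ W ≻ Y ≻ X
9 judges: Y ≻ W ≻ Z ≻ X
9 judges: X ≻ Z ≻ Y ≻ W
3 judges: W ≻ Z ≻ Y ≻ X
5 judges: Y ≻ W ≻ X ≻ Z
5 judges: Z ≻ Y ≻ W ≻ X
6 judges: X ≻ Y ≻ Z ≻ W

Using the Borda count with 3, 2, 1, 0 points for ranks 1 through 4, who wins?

Y

Z: 3·3 + 9·1 + 9·2 + 3·2 + 5·0 + 5·3 + 6·1 = 63
Y: 3·1 + 9·3 + 9·1 + 3·1 + 5·3 + 5·2 + 6·2 = 79
X: 3·0 + 9·0 + 9·3 + 3·0 + 5·1 + 5·0 + 6·3 = 50
W: 3·2 + 9·2 + 9·0 + 3·3 + 5·2 + 5·1 + 6·0 = 48
Y has the highest Borda score (79).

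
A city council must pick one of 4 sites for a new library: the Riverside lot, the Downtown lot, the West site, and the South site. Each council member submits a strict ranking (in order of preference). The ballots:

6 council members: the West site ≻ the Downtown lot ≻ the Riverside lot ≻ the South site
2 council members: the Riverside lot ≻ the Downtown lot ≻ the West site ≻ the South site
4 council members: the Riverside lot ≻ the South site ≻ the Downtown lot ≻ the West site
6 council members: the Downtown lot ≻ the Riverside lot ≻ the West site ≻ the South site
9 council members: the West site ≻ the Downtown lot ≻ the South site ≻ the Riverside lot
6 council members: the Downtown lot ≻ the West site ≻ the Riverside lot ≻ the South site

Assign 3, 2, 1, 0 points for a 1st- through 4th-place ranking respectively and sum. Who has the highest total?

the Downtown lot

the Riverside lot: 6·1 + 2·3 + 4·3 + 6·2 + 9·0 + 6·1 = 42
the Downtown lot: 6·2 + 2·2 + 4·1 + 6·3 + 9·2 + 6·3 = 74
the West site: 6·3 + 2·1 + 4·0 + 6·1 + 9·3 + 6·2 = 65
the South site: 6·0 + 2·0 + 4·2 + 6·0 + 9·1 + 6·0 = 17
the Downtown lot has the highest Borda score (74).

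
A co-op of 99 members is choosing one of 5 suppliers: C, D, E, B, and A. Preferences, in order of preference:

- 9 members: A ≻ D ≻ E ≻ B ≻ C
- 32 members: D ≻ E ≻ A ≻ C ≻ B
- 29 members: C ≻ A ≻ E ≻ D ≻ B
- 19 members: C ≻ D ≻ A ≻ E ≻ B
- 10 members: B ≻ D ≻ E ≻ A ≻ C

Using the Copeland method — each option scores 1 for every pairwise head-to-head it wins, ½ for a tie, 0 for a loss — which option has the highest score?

D

C: beats B; loses to D, E, and A → score 1.
D: beats C, E, B, and A → score 4.
E: beats C and B; loses to D and A → score 2.
B: loses to C, D, E, and A → score 0.
A: beats C, E, and B; loses to D → score 3.
D has the best pairwise record.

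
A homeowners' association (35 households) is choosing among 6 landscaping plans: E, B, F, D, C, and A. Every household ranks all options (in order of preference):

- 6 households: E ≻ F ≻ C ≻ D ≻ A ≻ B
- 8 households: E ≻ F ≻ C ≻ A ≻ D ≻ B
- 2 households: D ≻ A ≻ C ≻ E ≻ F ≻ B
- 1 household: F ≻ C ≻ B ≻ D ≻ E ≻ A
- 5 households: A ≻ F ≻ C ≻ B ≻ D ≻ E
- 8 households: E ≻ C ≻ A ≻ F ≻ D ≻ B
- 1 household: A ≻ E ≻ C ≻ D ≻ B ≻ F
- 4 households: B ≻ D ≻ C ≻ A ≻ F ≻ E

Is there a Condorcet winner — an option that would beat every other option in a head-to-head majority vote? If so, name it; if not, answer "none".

E vs B: 25–10 for E.
E vs F: 25–10 for E.
E vs D: 23–12 for E.
E vs C: 23–12 for E.
E vs A: 23–12 for E.
E beats every other option head-to-head.

E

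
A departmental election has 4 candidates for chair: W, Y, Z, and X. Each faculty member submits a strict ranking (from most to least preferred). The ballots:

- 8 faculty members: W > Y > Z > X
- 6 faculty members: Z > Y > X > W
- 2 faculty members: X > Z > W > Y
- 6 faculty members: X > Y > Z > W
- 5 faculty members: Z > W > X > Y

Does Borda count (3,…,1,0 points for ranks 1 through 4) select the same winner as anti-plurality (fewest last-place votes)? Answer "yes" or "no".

yes

Borda — scores: W 36, Y 40, Z 51, X 35. Winner: Z.
Anti-plurality — last-place votes: W 12, Y 7, Z 0, X 8. Winner: Z.
The two methods agree.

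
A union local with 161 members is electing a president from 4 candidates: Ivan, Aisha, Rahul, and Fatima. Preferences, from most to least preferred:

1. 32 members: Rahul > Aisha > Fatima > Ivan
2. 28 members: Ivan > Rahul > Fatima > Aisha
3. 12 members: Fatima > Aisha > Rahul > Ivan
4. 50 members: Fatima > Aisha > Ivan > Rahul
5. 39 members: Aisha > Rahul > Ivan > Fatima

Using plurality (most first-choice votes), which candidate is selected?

Fatima

First-place votes: Ivan 28, Aisha 39, Rahul 32, Fatima 62.
Fatima has the most first-place votes.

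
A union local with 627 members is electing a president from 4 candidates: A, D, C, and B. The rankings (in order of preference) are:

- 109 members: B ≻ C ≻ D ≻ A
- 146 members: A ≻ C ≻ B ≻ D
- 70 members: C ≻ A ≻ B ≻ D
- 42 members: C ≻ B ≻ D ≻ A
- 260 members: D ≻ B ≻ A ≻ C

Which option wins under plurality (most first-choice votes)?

D

First-place votes: A 146, D 260, C 112, B 109.
D has the most first-place votes.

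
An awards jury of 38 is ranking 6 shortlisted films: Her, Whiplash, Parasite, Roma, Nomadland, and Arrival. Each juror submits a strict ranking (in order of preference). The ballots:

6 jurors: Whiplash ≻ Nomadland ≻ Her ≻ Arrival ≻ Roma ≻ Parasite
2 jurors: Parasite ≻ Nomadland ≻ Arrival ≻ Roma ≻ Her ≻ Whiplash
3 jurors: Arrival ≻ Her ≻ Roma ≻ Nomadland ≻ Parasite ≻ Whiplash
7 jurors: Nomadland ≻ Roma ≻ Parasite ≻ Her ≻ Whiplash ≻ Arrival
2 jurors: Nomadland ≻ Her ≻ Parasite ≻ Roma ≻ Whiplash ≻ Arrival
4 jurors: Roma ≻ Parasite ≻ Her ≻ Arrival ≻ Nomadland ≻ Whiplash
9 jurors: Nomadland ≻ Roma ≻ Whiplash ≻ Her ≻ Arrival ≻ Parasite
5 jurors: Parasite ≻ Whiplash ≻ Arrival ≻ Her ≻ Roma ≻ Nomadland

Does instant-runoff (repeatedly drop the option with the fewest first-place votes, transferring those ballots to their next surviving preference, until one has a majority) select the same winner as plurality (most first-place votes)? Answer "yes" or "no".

yes

Instant-runoff — R1 Her 0, Whiplash 6, Parasite 7, Roma 4, Nomadland 18, Arrival 3 (Her out); R2 Whiplash 6, Parasite 7, Roma 4, Nomadland 18, Arrival 3 (Arrival out); R3 Whiplash 6, Parasite 7, Roma 7, Nomadland 18 (Whiplash out); R4 Parasite 7, Roma 7, Nomadland 24 (Nomadland winner). Winner: Nomadland.
Plurality — first-place votes: Her 0, Whiplash 6, Parasite 7, Roma 4, Nomadland 18, Arrival 3. Winner: Nomadland.
The two methods agree.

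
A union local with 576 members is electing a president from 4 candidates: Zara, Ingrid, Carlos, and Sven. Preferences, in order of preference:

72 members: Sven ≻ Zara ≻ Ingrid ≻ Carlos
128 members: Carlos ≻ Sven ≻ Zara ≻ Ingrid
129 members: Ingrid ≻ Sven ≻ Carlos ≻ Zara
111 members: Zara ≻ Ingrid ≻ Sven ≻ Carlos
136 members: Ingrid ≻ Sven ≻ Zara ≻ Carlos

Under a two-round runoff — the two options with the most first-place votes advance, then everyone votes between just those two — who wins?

Round 1 first-place votes: Zara 111, Ingrid 265, Carlos 128, Sven 72.
Ingrid and Carlos advance.
Runoff: Ingrid is preferred to Carlos by 448 voters; Carlos by 128.
Ingrid wins the runoff.

Ingrid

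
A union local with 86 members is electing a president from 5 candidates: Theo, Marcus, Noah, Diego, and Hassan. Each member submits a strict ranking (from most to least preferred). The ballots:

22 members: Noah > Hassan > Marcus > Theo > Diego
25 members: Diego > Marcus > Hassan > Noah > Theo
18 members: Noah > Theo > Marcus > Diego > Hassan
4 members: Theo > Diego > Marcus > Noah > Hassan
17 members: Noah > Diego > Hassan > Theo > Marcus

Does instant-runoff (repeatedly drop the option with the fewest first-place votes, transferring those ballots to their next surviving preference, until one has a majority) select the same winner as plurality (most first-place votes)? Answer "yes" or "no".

Instant-runoff — R1 Theo 4, Marcus 0, Noah 57, Diego 25, Hassan 0 (Noah winner). Winner: Noah.
Plurality — first-place votes: Theo 4, Marcus 0, Noah 57, Diego 25, Hassan 0. Winner: Noah.
The two methods agree.

yes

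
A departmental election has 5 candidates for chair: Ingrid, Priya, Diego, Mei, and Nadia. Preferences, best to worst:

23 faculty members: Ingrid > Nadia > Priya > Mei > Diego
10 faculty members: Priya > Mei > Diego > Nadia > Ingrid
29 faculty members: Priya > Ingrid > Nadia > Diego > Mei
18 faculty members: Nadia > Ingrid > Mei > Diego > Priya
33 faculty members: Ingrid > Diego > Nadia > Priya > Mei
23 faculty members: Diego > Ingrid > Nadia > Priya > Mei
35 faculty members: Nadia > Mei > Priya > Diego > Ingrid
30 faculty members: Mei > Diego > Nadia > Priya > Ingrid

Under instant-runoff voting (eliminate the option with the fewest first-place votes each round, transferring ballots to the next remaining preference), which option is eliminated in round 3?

Round 1: Ingrid 56, Priya 39, Diego 23, Mei 30, Nadia 53. Eliminate Diego.
Round 2: Ingrid 79, Priya 39, Mei 30, Nadia 53. Eliminate Mei.
Round 3: Ingrid 79, Priya 39, Nadia 83. Eliminate Priya.

Priya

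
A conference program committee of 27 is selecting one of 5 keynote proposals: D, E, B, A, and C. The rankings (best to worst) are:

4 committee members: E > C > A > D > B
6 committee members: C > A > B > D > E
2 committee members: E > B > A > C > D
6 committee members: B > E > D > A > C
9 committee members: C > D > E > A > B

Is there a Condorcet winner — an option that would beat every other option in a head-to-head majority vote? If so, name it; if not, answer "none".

C vs D: 21–6 for C.
C vs E: 15–12 for C.
C vs B: 19–8 for C.
C vs A: 19–8 for C.
C beats every other option head-to-head.

C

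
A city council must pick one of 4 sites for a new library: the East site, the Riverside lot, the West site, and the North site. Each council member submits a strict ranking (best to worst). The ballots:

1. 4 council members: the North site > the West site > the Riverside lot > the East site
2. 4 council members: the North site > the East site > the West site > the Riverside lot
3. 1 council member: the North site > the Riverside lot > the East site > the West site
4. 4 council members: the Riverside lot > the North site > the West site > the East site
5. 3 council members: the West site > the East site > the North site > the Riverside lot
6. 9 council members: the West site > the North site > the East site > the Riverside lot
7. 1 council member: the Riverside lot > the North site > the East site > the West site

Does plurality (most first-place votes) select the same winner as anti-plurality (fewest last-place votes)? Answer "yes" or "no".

Plurality — first-place votes: the East site 0, the Riverside lot 5, the West site 12, the North site 9. Winner: the West site.
Anti-plurality — last-place votes: the East site 8, the Riverside lot 16, the West site 2, the North site 0. Winner: the North site.
The two methods disagree.

no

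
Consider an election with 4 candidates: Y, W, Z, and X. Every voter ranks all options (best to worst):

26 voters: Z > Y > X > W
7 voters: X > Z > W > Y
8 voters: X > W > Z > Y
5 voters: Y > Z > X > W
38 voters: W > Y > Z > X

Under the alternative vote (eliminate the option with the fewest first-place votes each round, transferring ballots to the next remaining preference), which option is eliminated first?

Y

Round 1: Y 5, W 38, Z 26, X 15. Eliminate Y.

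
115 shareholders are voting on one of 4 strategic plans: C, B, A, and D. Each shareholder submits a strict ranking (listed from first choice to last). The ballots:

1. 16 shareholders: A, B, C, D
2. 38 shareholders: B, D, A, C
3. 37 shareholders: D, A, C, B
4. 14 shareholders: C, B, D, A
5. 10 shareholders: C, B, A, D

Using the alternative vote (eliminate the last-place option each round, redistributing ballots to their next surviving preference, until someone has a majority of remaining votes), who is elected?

Round 1: C 24, B 38, A 16, D 37. Eliminate A.
Round 2: C 24, B 54, D 37. Eliminate C.
Round 3: B 78, D 37. B has a majority.

B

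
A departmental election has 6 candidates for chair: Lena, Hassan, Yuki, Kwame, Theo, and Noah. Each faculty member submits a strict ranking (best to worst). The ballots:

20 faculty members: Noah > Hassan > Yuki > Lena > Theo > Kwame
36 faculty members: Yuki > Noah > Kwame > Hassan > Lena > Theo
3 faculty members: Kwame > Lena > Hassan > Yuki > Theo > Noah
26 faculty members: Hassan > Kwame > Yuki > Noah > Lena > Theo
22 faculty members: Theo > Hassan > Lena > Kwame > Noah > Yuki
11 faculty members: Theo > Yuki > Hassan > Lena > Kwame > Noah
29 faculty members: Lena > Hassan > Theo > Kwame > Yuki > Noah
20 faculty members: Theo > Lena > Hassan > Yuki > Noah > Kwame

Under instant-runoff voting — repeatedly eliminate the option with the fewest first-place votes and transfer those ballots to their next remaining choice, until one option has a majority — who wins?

Hassan

Round 1: Lena 29, Hassan 26, Yuki 36, Kwame 3, Theo 53, Noah 20. Eliminate Kwame.
Round 2: Lena 32, Hassan 26, Yuki 36, Theo 53, Noah 20. Eliminate Noah.
Round 3: Lena 32, Hassan 46, Yuki 36, Theo 53. Eliminate Lena.
Round 4: Hassan 78, Yuki 36, Theo 53. Eliminate Yuki.
Round 5: Hassan 114, Theo 53. Hassan has a majority.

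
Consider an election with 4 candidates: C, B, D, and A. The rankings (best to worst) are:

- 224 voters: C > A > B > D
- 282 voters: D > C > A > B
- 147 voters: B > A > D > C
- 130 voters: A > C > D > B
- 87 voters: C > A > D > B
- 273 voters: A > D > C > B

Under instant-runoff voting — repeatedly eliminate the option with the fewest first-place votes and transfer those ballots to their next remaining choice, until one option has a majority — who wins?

Round 1: C 311, B 147, D 282, A 403. Eliminate B.
Round 2: C 311, D 282, A 550. Eliminate D.
Round 3: C 593, A 550. C has a majority.

C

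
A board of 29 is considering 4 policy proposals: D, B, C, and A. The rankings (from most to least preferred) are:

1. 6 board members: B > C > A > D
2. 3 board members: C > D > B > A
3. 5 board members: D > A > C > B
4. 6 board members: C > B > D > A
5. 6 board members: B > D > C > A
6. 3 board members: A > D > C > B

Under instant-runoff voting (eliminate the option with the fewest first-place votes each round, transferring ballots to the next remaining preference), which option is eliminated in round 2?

D

Round 1: D 5, B 12, C 9, A 3. Eliminate A.
Round 2: D 8, B 12, C 9. Eliminate D.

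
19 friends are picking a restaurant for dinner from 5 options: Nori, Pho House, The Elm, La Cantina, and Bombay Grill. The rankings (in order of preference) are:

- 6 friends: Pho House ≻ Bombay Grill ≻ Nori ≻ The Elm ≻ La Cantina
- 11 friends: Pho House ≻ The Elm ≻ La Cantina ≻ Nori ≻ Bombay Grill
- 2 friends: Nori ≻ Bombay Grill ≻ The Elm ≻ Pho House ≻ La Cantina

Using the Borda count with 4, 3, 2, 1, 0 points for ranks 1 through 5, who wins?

Pho House

Nori: 6·2 + 11·1 + 2·4 = 31
Pho House: 6·4 + 11·4 + 2·1 = 70
The Elm: 6·1 + 11·3 + 2·2 = 43
La Cantina: 6·0 + 11·2 + 2·0 = 22
Bombay Grill: 6·3 + 11·0 + 2·3 = 24
Pho House has the highest Borda score (70).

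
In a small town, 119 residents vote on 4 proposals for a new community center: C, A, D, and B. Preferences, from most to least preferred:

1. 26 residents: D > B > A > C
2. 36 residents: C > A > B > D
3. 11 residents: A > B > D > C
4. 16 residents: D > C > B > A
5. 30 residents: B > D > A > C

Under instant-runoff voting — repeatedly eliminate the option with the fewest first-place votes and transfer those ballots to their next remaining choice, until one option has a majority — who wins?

Round 1: C 36, A 11, D 42, B 30. Eliminate A.
Round 2: C 36, D 42, B 41. Eliminate C.
Round 3: D 42, B 77. B has a majority.

B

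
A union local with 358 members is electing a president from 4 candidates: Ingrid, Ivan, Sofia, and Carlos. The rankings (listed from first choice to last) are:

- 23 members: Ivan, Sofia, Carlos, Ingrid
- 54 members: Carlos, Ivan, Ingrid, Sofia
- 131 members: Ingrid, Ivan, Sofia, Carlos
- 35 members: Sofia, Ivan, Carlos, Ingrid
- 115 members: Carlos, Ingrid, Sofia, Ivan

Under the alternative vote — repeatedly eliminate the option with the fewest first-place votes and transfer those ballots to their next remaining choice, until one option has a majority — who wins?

Carlos

Round 1: Ingrid 131, Ivan 23, Sofia 35, Carlos 169. Eliminate Ivan.
Round 2: Ingrid 131, Sofia 58, Carlos 169. Eliminate Sofia.
Round 3: Ingrid 131, Carlos 227. Carlos has a majority.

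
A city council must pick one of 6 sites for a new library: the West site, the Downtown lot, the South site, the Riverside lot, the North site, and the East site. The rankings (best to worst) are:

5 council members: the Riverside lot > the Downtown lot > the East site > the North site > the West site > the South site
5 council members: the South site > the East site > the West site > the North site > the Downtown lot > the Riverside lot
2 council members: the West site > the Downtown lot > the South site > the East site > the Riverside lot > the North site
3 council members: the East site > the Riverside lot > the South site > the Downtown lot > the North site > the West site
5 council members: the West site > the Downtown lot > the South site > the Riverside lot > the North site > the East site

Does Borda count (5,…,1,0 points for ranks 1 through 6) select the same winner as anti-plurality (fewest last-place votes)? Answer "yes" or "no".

Borda — scores: the West site 55, the Downtown lot 59, the South site 55, the Riverside lot 49, the North site 28, the East site 54. Winner: the Downtown lot.
Anti-plurality — last-place votes: the West site 3, the Downtown lot 0, the South site 5, the Riverside lot 5, the North site 2, the East site 5. Winner: the Downtown lot.
The two methods agree.

yes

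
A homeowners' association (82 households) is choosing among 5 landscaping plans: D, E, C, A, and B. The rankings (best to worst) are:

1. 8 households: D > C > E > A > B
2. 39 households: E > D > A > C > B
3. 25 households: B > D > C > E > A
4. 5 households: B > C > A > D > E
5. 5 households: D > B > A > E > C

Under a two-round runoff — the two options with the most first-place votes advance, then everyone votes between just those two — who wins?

Round 1 first-place votes: D 13, E 39, C 0, A 0, B 30.
E and B advance.
Runoff: E is preferred to B by 47 voters; B by 35.
E wins the runoff.

E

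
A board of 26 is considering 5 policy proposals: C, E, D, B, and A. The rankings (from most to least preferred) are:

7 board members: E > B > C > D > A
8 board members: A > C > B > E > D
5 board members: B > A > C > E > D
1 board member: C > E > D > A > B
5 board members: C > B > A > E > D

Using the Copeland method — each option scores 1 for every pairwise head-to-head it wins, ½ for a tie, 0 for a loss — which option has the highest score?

C: beats E, D, and B; ties A → score 3.5.
E: beats D; loses to C, B, and A → score 1.
D: loses to C, E, B, and A → score 0.
B: beats E, D, and A; loses to C → score 3.
A: beats E and D; ties C; loses to B → score 2.5.
C has the best pairwise record.

C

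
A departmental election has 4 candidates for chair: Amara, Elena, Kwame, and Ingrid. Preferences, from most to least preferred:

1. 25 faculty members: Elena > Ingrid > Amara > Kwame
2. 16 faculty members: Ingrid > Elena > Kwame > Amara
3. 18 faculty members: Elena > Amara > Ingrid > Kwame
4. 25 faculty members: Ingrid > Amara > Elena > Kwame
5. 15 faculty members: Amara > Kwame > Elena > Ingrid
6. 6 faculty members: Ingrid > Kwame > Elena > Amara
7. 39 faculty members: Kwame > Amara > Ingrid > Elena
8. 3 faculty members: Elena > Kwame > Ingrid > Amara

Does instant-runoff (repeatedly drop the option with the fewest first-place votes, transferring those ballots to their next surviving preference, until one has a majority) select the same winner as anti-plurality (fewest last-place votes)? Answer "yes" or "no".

yes

Instant-runoff — R1 Amara 15, Elena 46, Kwame 39, Ingrid 47 (Amara out); R2 Elena 46, Kwame 54, Ingrid 47 (Elena out); R3 Kwame 57, Ingrid 90 (Ingrid winner). Winner: Ingrid.
Anti-plurality — last-place votes: Amara 25, Elena 39, Kwame 68, Ingrid 15. Winner: Ingrid.
The two methods agree.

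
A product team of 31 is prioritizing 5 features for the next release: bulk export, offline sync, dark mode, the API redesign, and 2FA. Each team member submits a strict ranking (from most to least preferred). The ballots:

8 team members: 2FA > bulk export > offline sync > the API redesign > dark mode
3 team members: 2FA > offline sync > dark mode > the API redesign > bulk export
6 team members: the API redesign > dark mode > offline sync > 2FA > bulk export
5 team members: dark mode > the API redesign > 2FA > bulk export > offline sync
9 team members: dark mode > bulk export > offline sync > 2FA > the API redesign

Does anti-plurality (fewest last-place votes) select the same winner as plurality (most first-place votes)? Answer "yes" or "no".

no

Anti-plurality — last-place votes: bulk export 9, offline sync 5, dark mode 8, the API redesign 9, 2FA 0. Winner: 2FA.
Plurality — first-place votes: bulk export 0, offline sync 0, dark mode 14, the API redesign 6, 2FA 11. Winner: dark mode.
The two methods disagree.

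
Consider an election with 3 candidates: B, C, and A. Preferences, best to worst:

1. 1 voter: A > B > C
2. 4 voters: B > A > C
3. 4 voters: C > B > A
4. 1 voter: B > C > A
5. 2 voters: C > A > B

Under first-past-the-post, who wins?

First-place votes: B 5, C 6, A 1.
C has the most first-place votes.

C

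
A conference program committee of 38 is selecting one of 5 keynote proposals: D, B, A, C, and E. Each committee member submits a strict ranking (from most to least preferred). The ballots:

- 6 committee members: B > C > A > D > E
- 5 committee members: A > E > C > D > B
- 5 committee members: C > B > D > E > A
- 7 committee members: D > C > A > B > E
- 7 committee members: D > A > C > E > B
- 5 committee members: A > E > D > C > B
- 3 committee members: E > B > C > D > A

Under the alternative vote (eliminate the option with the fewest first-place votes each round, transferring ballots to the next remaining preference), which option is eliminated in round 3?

Round 1: D 14, B 6, A 10, C 5, E 3. Eliminate E.
Round 2: D 14, B 9, A 10, C 5. Eliminate C.
Round 3: D 14, B 14, A 10. Eliminate A.

A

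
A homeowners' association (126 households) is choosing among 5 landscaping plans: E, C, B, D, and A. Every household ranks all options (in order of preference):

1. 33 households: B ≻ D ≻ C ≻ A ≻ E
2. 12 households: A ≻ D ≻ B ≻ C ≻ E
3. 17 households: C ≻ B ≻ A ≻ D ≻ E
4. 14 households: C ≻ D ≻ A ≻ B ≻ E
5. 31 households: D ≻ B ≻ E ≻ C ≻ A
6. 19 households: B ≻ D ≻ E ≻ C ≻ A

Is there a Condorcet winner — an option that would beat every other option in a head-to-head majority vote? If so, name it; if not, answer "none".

B vs E: 126–0 for B.
B vs C: 95–31 for B.
B vs D: 69–57 for B.
B vs A: 100–26 for B.
B beats every other option head-to-head.

B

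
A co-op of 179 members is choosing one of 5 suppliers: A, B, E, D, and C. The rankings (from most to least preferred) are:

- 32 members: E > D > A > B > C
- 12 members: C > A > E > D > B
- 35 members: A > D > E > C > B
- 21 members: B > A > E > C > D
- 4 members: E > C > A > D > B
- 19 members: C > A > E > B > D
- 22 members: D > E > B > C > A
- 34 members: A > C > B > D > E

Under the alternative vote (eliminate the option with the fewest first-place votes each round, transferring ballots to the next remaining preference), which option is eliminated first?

Round 1: A 69, B 21, E 36, D 22, C 31. Eliminate B.

B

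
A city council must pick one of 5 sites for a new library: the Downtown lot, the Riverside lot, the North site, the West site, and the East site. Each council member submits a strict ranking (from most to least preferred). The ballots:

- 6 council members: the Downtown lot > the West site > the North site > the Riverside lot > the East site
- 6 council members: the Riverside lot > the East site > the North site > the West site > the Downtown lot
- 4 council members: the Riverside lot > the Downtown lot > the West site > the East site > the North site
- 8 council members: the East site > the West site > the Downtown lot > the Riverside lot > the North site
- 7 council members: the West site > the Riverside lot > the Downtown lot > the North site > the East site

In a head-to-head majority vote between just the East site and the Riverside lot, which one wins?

Voters preferring the East site to the Riverside lot: 8; preferring the Riverside lot to the East site: 23.
the Riverside lot wins the head-to-head.

the Riverside lot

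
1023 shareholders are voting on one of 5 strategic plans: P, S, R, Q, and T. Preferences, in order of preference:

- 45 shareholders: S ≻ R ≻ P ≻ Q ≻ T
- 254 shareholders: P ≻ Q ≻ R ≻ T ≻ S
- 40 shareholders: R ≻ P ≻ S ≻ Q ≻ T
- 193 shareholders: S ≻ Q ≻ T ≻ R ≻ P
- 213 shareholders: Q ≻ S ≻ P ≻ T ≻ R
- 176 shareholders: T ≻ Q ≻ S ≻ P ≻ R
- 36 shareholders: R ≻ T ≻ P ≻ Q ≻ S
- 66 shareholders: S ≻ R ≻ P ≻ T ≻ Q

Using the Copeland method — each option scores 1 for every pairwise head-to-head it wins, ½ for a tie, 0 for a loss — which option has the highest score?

Q

P: beats R and T; loses to S and Q → score 2.
S: beats P, R, and T; loses to Q → score 3.
R: loses to P, S, Q, and T → score 0.
Q: beats P, S, R, and T → score 4.
T: beats R; loses to P, S, and Q → score 1.
Q has the best pairwise record.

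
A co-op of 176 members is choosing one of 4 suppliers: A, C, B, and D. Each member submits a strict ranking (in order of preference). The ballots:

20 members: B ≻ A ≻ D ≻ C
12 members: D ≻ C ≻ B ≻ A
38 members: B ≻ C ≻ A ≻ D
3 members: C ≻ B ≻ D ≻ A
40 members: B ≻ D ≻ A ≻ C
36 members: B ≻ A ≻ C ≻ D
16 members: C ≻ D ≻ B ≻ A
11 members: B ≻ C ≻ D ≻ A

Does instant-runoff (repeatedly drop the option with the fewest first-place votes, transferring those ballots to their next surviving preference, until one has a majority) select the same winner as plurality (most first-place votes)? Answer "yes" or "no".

yes

Instant-runoff — R1 A 0, C 19, B 145, D 12 (B winner). Winner: B.
Plurality — first-place votes: A 0, C 19, B 145, D 12. Winner: B.
The two methods agree.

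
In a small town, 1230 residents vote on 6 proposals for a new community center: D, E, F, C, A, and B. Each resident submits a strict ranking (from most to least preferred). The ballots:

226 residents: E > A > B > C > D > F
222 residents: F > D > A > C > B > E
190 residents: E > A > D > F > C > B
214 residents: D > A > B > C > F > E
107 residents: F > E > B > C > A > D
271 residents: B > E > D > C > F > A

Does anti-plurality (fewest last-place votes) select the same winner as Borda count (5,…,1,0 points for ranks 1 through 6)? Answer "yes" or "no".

Anti-plurality — last-place votes: D 107, E 436, F 226, C 0, A 271, B 190. Winner: C.
Borda — scores: D 3567, E 3592, F 2510, C 2270, A 3293, B 3218. Winner: E.
The two methods disagree.

no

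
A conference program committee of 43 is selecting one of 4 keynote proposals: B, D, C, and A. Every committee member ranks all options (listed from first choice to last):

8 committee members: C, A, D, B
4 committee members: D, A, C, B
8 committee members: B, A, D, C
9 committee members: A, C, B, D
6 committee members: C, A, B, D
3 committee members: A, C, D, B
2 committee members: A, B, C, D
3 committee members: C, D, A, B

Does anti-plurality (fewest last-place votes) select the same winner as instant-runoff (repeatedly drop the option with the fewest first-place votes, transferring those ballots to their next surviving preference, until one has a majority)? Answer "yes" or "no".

Anti-plurality — last-place votes: B 18, D 17, C 8, A 0. Winner: A.
Instant-runoff — R1 B 8, D 4, C 17, A 14 (D out); R2 B 8, C 17, A 18 (B out); R3 C 17, A 26 (A winner). Winner: A.
The two methods agree.

yes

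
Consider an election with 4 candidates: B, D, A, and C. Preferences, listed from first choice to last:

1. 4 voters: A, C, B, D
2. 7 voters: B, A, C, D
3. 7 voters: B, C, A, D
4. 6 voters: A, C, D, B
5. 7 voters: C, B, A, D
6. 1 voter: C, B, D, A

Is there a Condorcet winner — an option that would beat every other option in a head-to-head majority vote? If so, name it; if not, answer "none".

Checking pairwise contests:
C beats B 18–14.
B beats D 26–6.
B beats A 22–10.
A beats C 17–15.
Every option loses at least one head-to-head, so there is no Condorcet winner.

none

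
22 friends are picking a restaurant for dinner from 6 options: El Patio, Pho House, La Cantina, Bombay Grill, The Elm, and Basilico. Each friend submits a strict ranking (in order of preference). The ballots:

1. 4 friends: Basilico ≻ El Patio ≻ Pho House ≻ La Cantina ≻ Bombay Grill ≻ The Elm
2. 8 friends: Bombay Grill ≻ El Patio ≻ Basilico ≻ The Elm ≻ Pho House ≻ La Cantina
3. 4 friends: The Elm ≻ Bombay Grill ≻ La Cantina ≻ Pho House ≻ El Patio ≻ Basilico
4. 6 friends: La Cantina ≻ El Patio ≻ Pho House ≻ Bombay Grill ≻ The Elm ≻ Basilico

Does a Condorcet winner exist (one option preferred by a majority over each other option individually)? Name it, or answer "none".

Bombay Grill vs El Patio: 12–10 for Bombay Grill.
Bombay Grill vs Pho House: 12–10 for Bombay Grill.
Bombay Grill vs La Cantina: 12–10 for Bombay Grill.
Bombay Grill vs The Elm: 18–4 for Bombay Grill.
Bombay Grill vs Basilico: 18–4 for Bombay Grill.
Bombay Grill beats every other option head-to-head.

Bombay Grill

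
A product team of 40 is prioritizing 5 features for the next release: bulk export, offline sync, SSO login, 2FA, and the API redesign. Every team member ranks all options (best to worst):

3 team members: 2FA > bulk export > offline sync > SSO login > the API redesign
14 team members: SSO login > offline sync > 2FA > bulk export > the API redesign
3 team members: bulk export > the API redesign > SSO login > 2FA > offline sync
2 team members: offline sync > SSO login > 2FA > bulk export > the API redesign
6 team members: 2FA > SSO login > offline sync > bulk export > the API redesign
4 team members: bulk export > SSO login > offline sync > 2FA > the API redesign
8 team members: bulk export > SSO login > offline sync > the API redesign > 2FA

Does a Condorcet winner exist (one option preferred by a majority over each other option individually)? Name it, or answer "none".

SSO login vs bulk export: 22–18 for SSO login.
SSO login vs offline sync: 35–5 for SSO login.
SSO login vs 2FA: 31–9 for SSO login.
SSO login vs the API redesign: 37–3 for SSO login.
SSO login beats every other option head-to-head.

SSO login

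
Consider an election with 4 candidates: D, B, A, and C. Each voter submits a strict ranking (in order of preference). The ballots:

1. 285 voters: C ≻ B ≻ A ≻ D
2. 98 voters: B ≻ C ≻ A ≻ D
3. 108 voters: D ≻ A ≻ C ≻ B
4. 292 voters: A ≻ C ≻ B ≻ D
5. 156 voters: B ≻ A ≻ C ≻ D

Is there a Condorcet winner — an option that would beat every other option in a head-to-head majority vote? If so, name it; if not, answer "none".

none

Checking pairwise contests:
B beats D 831–108.
C beats B 685–254.
B beats A 539–400.
A beats C 556–383.
Every option loses at least one head-to-head, so there is no Condorcet winner.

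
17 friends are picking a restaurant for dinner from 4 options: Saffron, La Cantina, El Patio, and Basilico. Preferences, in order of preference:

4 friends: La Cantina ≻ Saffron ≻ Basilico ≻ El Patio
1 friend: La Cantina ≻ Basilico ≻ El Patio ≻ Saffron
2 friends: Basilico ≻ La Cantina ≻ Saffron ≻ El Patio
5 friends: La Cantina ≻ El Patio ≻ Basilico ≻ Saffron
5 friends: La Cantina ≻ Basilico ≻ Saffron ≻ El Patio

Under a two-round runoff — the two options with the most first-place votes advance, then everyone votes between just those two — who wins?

Round 1 first-place votes: Saffron 0, La Cantina 15, El Patio 0, Basilico 2.
La Cantina and Basilico advance.
Runoff: La Cantina is preferred to Basilico by 15 voters; Basilico by 2.
La Cantina wins the runoff.

La Cantina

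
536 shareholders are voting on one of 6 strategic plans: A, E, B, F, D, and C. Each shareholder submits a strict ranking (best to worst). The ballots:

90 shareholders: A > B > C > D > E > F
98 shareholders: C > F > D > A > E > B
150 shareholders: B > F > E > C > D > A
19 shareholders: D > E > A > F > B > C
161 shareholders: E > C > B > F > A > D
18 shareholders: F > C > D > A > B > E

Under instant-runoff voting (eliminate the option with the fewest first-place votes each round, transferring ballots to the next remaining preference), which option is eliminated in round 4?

Round 1: A 90, E 161, B 150, F 18, D 19, C 98. Eliminate F.
Round 2: A 90, E 161, B 150, D 19, C 116. Eliminate D.
Round 3: A 90, E 180, B 150, C 116. Eliminate A.
Round 4: E 180, B 240, C 116. Eliminate C.

C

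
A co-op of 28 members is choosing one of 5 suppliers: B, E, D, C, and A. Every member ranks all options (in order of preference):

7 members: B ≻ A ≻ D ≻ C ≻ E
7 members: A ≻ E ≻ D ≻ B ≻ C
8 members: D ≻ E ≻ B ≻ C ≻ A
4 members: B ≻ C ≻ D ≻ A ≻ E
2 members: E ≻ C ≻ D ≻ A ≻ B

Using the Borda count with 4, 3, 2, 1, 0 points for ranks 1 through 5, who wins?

B: 7·4 + 7·1 + 8·2 + 4·4 + 2·0 = 67
E: 7·0 + 7·3 + 8·3 + 4·0 + 2·4 = 53
D: 7·2 + 7·2 + 8·4 + 4·2 + 2·2 = 72
C: 7·1 + 7·0 + 8·1 + 4·3 + 2·3 = 33
A: 7·3 + 7·4 + 8·0 + 4·1 + 2·1 = 55
D has the highest Borda score (72).

D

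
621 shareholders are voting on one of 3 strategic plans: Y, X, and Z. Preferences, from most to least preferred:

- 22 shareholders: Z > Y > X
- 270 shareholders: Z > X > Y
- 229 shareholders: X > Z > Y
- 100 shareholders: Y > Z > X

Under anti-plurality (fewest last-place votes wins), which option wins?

Last-place votes: Y 499, X 122, Z 0.
Z is ranked last by the fewest voters, so Z wins.

Z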